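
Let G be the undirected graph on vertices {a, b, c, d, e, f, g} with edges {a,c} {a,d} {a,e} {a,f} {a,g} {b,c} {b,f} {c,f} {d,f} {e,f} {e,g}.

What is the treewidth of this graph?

2

A width-2 tree decomposition is:
Bags: B1 = {a, d, f}  B2 = {a, e, f}  B3 = {a, c, f}  B4 = {a, e, g}  B5 = {b, c, f}
Tree: B1–B2, B1–B3, B2–B4, B3–B5
Each bag holds 3 vertices, so the decomposition has width 2, which upper-bounds the treewidth. On the other hand G contains the 3-clique {a, e, g}. A clique must lie in a single bag of any decomposition, so no decomposition can have width below 2. The upper and lower bounds meet at 2, so that is the treewidth.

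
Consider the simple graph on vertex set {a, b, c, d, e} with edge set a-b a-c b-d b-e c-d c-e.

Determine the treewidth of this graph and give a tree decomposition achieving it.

Treewidth 2.
Bags: B1 = {b, c, d}  B2 = {b, c, e}  B3 = {a, b, c}
Tree: B1–B2, B2–B3

The largest bag has 3 vertices, giving width 2; this decomposition certifies tw(G) ≤ 2. Since d–c–e–b–d is a cycle in G, G is not acyclic. Forests are exactly the graphs of treewidth ≤ 1, so tw(G) ≥ 2. The upper and lower bounds meet at 2, so that is the treewidth.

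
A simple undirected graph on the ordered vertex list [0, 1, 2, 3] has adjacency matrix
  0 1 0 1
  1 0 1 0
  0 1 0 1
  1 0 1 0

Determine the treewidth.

A width-2 tree decomposition is:
Bags: B1 = {0, 1, 3}  B2 = {1, 2, 3}
Tree: B1–B2
Every bag has size at most 3, so the width is 3 − 1 = 2 and tw(G) ≤ 2. Since 3–0–1–2–3 is a cycle in G, G is not acyclic. Forests are exactly the graphs of treewidth ≤ 1, so tw(G) ≥ 2. Hence tw(G) = 2 exactly.

2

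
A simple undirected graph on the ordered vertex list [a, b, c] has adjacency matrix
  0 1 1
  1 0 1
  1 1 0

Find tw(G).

2

A width-2 tree decomposition is:
Bags: B1 = {a, b, c}
Tree: (single bag)
With just one bag of size 3, the width is 3 − 1 = 2, so tw(G) ≤ 2. On the other hand G contains the 3-clique {a, b, c}. A clique must lie in a single bag of any decomposition, so no decomposition can have width below 2. Therefore the treewidth is 2.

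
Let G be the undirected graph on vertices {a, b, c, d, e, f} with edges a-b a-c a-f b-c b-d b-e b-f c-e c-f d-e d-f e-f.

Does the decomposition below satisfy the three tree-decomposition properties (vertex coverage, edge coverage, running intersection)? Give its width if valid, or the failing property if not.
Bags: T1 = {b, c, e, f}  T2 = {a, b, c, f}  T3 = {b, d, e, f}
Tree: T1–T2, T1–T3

Vertex coverage: the bags together contain {a, b, c, d, e, f}, the full vertex set. Edge coverage: each edge of G has both endpoints in at least one bag. Running intersection: for every vertex, the bags containing it form a connected subtree. All three properties hold, so this is a valid tree decomposition of width max|bag| − 1 = 3, and hence tw(G) ≤ 3.

Yes; width 3.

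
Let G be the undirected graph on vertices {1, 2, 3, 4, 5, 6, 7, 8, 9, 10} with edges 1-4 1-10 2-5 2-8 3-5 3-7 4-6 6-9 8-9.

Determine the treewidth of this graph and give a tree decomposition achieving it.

Treewidth 1.
One optimal decomposition is:
Bags: B1 = {1, 10}  B2 = {1, 4}  B3 = {4, 6}  B4 = {6, 9}  B5 = {8, 9}  B6 = {2, 8}  B7 = {2, 5}  B8 = {3, 5}  B9 = {3, 7}
Tree: B1–B2, B2–B3, B3–B4, B4–B5, B5–B6, B6–B7, B7–B8, B8–B9

Each bag holds 2 vertices, so the decomposition has width 1, which upper-bounds the treewidth. Since G has at least one edge (e.g. 10–1), it is not an edgeless graph, so tw(G) ≥ 1. Combining the bounds, tw(G) = 1.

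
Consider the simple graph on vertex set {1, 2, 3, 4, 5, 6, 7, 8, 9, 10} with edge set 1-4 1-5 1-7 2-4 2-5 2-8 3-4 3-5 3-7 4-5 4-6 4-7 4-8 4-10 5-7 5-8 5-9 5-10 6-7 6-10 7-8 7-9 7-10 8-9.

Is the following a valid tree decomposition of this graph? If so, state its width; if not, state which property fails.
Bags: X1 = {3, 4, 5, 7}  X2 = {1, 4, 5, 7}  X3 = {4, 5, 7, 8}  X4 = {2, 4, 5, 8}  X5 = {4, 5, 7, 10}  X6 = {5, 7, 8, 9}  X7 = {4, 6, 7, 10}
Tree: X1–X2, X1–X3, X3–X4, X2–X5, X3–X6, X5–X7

Checking the three conditions: (i) the bags cover all of {1, 2, 3, 4, 5, 6, 7, 8, 9, 10}; (ii) for each edge, some bag contains both endpoints; (iii) the bags containing any fixed vertex form a subtree. All hold, so the decomposition is valid with width 4 − 1 = 3.

Yes; width 3.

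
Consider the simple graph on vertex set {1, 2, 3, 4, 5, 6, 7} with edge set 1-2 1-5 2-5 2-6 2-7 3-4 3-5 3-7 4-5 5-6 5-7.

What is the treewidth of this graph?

2

A width-2 tree decomposition is:
Bags: B1 = {2, 5, 7}  B2 = {3, 5, 7}  B3 = {2, 5, 6}  B4 = {1, 2, 5}  B5 = {3, 4, 5}
Tree: B1–B2, B1–B3, B3–B4, B2–B5
Every bag has size at most 3, so the width is 3 − 1 = 2 and tw(G) ≤ 2. Conversely, {1, 2, 5} is a clique of size 3, and the vertices of any clique must share a bag in every tree decomposition; so some bag has ≥ 3 vertices and tw(G) ≥ 2. Therefore the treewidth is 2.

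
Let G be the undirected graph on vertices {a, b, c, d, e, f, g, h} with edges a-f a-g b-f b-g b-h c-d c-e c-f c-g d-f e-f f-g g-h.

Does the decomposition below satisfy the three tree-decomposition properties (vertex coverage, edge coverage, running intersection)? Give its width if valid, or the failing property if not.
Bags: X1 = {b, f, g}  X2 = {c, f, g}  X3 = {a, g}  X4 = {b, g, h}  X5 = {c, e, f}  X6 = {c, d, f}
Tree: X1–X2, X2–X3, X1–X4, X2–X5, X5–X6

No — edge (f,a) lies in no bag.

A tree decomposition must satisfy three properties: every vertex lies in some bag; for every edge, both endpoints lie together in some bag; and for every vertex, the bags containing it form a connected subtree. Here edge (f,a) lies in no bag, so the decomposition is invalid.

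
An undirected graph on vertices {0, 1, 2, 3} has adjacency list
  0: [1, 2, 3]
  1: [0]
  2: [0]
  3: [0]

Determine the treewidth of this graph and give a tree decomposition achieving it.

Treewidth 1.
One optimal decomposition is:
Bags: B1 = {0, 2}  B2 = {0, 3}  B3 = {0, 1}
Tree: B1–B2, B1–B3

Every bag has size at most 2, so the width is 2 − 1 = 1 and tw(G) ≤ 1. G has an edge, so its treewidth is at least 1. Combining the bounds, tw(G) = 1.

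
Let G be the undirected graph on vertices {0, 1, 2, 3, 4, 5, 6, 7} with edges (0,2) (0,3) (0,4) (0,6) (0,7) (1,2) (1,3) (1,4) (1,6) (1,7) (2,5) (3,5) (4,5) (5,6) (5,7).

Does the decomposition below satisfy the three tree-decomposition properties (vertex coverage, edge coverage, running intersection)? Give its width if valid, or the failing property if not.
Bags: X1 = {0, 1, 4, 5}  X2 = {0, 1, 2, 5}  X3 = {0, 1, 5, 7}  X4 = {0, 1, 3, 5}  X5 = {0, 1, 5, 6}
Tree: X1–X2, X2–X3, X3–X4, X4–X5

Yes; width 3.

Vertex coverage: the bags together contain {0, 1, 2, 3, 4, 5, 6, 7}, the full vertex set. Edge coverage: each edge of G has both endpoints in at least one bag. Running intersection: for every vertex, the bags containing it form a connected subtree. All three properties hold, so this is a valid tree decomposition of width max|bag| − 1 = 3, and hence tw(G) ≤ 3.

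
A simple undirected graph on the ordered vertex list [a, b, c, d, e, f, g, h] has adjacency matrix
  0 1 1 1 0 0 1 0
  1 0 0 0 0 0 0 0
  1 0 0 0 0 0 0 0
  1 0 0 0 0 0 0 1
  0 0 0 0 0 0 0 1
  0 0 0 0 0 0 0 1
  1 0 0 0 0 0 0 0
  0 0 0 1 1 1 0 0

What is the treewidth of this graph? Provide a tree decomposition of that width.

Treewidth 1.
Bags: B1 = {a, d}  B2 = {d, h}  B3 = {a, c}  B4 = {a, g}  B5 = {f, h}  B6 = {a, b}  B7 = {e, h}
Tree: B1–B2, B1–B3, B1–B4, B2–B5, B4–B6, B5–B7

The largest bag has 2 vertices, giving width 1; this decomposition certifies tw(G) ≤ 1. G has an edge, so its treewidth is at least 1. The upper and lower bounds meet at 1, so that is the treewidth.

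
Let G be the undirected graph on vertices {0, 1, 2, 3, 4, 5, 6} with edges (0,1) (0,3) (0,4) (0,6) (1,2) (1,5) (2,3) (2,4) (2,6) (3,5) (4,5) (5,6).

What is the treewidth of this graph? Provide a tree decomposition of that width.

The largest bag has 4 vertices, giving width 3; this decomposition certifies tw(G) ≤ 3. For the lower bound: the 4 vertex sets {0,6}, {1,5}, {2}, {3} are disjoint, each induces a connected subgraph, and every pair is joined by at least one edge of G. Contracting each set to a single vertex therefore yields K_{4} as a minor, and since treewidth is minor-monotone, tw(G) ≥ tw(K_{4}) = 3. Combining the bounds, tw(G) = 3.

Treewidth 3.
One such decomposition:
Bags: B1 = {0, 2, 5, 6}  B2 = {0, 1, 2, 5}  B3 = {0, 2, 3, 5}  B4 = {0, 2, 4, 5}
Tree: B1–B2, B2–B3, B3–B4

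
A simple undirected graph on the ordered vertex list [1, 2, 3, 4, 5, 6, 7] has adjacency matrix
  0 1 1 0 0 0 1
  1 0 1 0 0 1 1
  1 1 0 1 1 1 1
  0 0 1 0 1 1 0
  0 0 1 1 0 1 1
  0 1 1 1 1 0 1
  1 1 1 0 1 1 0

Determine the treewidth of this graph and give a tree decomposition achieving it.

The largest bag has 4 vertices, giving width 3; this decomposition certifies tw(G) ≤ 3. For the lower bound, the 4 vertices {1, 2, 3, 7} are pairwise adjacent, and any tree decomposition puts a clique entirely inside one bag — forcing width ≥ 3. The upper and lower bounds meet at 3, so that is the treewidth.

Treewidth 3.
One such decomposition:
Bags: B1 = {2, 3, 6, 7}  B2 = {3, 5, 6, 7}  B3 = {3, 4, 5, 6}  B4 = {1, 2, 3, 7}
Tree: B1–B2, B2–B3, B1–B4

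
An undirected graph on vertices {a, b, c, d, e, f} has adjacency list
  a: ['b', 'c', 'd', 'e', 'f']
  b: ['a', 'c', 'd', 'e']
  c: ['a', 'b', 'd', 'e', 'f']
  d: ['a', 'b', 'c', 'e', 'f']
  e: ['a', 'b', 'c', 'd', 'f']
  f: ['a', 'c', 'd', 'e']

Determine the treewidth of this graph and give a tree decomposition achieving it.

Every bag has size at most 5, so the width is 5 − 1 = 4 and tw(G) ≤ 4. On the other hand G contains the 5-clique {a, c, d, e, f}. A clique must lie in a single bag of any decomposition, so no decomposition can have width below 4. The upper and lower bounds meet at 4, so that is the treewidth.

Treewidth 4.
Bags: B1 = {a, c, d, e, f}  B2 = {a, b, c, d, e}
Tree: B1–B2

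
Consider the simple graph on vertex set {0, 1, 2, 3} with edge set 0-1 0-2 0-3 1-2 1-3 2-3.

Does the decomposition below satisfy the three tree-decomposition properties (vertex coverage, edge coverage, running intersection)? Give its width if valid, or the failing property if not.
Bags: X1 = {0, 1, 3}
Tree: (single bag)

No — vertex 2 appears in no bag.

A tree decomposition must satisfy three properties: every vertex lies in some bag; for every edge, both endpoints lie together in some bag; and for every vertex, the bags containing it form a connected subtree. Here vertex 2 appears in no bag, so the decomposition is invalid.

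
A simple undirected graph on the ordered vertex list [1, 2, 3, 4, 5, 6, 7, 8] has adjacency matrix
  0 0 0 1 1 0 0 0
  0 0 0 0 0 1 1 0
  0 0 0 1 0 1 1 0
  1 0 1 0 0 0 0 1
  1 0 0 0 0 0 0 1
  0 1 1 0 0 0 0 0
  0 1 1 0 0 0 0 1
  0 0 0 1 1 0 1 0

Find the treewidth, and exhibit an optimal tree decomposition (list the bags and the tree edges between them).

Treewidth 2.
One optimal decomposition is:
Bags: B1 = {2, 6, 7}  B2 = {3, 6, 7}  B3 = {3, 7, 8}  B4 = {3, 4, 8}  B5 = {4, 5, 8}  B6 = {1, 4, 5}
Tree: B1–B2, B2–B3, B3–B4, B4–B5, B5–B6

Every bag has size at most 3, so the width is 3 − 1 = 2 and tw(G) ≤ 2. Since 2–6–3–7–2 is a cycle in G, G is not acyclic. Forests are exactly the graphs of treewidth ≤ 1, so tw(G) ≥ 2. Therefore the treewidth is 2.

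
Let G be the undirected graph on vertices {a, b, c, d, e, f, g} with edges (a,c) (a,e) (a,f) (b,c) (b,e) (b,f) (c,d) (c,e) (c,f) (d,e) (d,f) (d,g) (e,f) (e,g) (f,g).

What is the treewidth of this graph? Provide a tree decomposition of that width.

Every bag has size at most 4, so the width is 4 − 1 = 3 and tw(G) ≤ 3. On the other hand G contains the 4-clique {d, e, f, g}. A clique must lie in a single bag of any decomposition, so no decomposition can have width below 3. The upper and lower bounds meet at 3, so that is the treewidth.

Treewidth 3.
Bags: B1 = {b, c, e, f}  B2 = {c, d, e, f}  B3 = {a, c, e, f}  B4 = {d, e, f, g}
Tree: B1–B2, B2–B3, B2–B4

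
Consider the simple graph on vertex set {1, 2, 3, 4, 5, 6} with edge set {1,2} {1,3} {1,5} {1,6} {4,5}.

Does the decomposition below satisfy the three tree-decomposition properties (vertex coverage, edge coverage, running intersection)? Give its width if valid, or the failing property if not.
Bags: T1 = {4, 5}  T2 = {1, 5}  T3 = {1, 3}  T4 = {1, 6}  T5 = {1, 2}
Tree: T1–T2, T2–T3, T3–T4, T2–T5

Vertex coverage: the bags together contain {1, 2, 3, 4, 5, 6}, the full vertex set. Edge coverage: each edge of G has both endpoints in at least one bag. Running intersection: for every vertex, the bags containing it form a connected subtree. All three properties hold, so this is a valid tree decomposition of width max|bag| − 1 = 1, and hence tw(G) ≤ 1.

Yes; width 1.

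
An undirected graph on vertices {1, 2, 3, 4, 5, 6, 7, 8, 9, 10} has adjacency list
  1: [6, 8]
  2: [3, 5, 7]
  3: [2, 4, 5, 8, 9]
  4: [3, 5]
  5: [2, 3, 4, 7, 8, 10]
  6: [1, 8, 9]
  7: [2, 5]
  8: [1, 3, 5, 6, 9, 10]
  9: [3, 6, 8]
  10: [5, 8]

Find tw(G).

A width-2 tree decomposition is:
Bags: B1 = {2, 3, 5}  B2 = {3, 5, 8}  B3 = {2, 5, 7}  B4 = {3, 4, 5}  B5 = {5, 8, 10}  B6 = {3, 8, 9}  B7 = {6, 8, 9}  B8 = {1, 6, 8}
Tree: B1–B2, B1–B3, B1–B4, B2–B5, B2–B6, B6–B7, B7–B8
Each bag holds 3 vertices, so the decomposition has width 2, which upper-bounds the treewidth. On the other hand G contains the 3-clique {1, 6, 8}. A clique must lie in a single bag of any decomposition, so no decomposition can have width below 2. The upper and lower bounds meet at 2, so that is the treewidth.

2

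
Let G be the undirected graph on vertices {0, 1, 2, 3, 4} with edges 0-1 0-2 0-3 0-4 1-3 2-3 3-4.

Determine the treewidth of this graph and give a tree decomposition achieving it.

Treewidth 2.
One such decomposition:
Bags: B1 = {0, 2, 3}  B2 = {0, 3, 4}  B3 = {0, 1, 3}
Tree: B1–B2, B2–B3

Each bag holds 3 vertices, so the decomposition has width 2, which upper-bounds the treewidth. Conversely, {0, 1, 3} is a clique of size 3, and the vertices of any clique must share a bag in every tree decomposition; so some bag has ≥ 3 vertices and tw(G) ≥ 2. Hence tw(G) = 2 exactly.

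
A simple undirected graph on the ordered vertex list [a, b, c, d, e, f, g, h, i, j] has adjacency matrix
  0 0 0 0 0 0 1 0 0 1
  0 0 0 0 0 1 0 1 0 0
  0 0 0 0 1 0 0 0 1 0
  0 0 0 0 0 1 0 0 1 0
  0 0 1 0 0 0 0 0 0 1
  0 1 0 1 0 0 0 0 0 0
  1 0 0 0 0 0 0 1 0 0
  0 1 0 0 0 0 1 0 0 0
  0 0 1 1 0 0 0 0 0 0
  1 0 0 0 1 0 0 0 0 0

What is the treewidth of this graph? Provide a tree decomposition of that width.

Treewidth 2.
One optimal decomposition is:
Bags: B1 = {d, f, i}  B2 = {b, f, i}  B3 = {b, h, i}  B4 = {g, h, i}  B5 = {a, g, i}  B6 = {a, i, j}  B7 = {e, i, j}  B8 = {c, e, i}
Tree: B1–B2, B2–B3, B3–B4, B4–B5, B5–B6, B6–B7, B7–B8

The largest bag has 3 vertices, giving width 2; this decomposition certifies tw(G) ≤ 2. Since i–d–f–b–h–g–a–j–e–c–i is a cycle in G, G is not acyclic. Forests are exactly the graphs of treewidth ≤ 1, so tw(G) ≥ 2. Combining the bounds, tw(G) = 2.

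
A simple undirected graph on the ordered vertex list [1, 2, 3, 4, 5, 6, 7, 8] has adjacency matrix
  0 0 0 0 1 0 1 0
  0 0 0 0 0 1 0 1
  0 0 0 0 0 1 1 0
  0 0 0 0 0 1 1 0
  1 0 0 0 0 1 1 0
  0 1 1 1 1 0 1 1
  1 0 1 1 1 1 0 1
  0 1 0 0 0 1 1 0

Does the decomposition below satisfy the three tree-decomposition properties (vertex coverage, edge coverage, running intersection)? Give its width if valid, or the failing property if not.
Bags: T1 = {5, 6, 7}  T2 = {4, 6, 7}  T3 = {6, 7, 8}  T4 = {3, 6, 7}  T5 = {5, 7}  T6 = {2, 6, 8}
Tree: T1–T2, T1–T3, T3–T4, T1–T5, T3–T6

No — vertex 1 appears in no bag.

A tree decomposition must satisfy three properties: every vertex lies in some bag; for every edge, both endpoints lie together in some bag; and for every vertex, the bags containing it form a connected subtree. Here vertex 1 appears in no bag, so the decomposition is invalid.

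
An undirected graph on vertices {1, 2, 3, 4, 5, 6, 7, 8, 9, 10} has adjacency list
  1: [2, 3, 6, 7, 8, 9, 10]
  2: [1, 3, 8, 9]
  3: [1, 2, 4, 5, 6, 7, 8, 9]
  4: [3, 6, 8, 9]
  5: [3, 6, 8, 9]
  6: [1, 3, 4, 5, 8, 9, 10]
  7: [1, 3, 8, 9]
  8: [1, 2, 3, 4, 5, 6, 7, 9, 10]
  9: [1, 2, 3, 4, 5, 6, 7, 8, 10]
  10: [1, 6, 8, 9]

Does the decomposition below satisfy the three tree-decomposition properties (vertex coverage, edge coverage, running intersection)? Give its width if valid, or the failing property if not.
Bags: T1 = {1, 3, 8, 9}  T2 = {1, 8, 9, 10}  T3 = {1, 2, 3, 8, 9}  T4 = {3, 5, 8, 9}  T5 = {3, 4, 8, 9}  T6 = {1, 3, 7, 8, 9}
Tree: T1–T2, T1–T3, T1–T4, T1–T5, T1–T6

A tree decomposition must satisfy three properties: every vertex lies in some bag; for every edge, both endpoints lie together in some bag; and for every vertex, the bags containing it form a connected subtree. Here vertex 6 appears in no bag, so the decomposition is invalid.

No — vertex 6 appears in no bag.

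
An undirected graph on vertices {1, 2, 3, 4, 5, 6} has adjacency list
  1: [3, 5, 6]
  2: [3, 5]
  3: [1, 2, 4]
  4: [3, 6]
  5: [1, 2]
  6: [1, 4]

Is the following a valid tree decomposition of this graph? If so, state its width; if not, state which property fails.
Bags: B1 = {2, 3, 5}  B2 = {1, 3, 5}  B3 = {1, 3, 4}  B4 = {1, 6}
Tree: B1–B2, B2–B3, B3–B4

No — edge (4,6) lies in no bag.

A tree decomposition must satisfy three properties: every vertex lies in some bag; for every edge, both endpoints lie together in some bag; and for every vertex, the bags containing it form a connected subtree. Here edge (4,6) lies in no bag, so the decomposition is invalid.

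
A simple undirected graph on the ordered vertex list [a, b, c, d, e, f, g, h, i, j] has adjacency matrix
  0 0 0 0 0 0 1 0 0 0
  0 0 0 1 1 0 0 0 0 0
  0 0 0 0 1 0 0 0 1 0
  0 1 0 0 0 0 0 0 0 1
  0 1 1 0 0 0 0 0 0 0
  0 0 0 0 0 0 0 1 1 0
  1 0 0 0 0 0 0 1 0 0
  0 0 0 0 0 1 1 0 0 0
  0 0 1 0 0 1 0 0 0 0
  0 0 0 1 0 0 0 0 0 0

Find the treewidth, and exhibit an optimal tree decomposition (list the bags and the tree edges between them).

Treewidth 1.
Bags: B1 = {a, g}  B2 = {g, h}  B3 = {f, h}  B4 = {f, i}  B5 = {c, i}  B6 = {c, e}  B7 = {b, e}  B8 = {b, d}  B9 = {d, j}
Tree: B1–B2, B2–B3, B3–B4, B4–B5, B5–B6, B6–B7, B7–B8, B8–B9

The largest bag has 2 vertices, giving width 1; this decomposition certifies tw(G) ≤ 1. Any graph with an edge has treewidth ≥ 1, and G has the edge a–g. Combining the bounds, tw(G) = 1.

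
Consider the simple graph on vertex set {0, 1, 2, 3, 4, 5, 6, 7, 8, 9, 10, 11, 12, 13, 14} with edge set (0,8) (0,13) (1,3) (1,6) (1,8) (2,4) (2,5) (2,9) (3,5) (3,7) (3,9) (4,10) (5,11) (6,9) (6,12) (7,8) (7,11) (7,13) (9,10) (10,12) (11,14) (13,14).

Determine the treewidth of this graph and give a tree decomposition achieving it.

Treewidth 3.
One optimal decomposition is:
Bags: B1 = {2, 4, 10, 12}  B2 = {2, 9, 10, 12}  B3 = {2, 6, 9, 12}  B4 = {2, 5, 6, 9}  B5 = {3, 5, 6, 9}  B6 = {1, 3, 5, 6}  B7 = {1, 3, 5, 11}  B8 = {1, 3, 7, 11}  B9 = {1, 7, 8, 11}  B10 = {7, 8, 11, 14}  B11 = {7, 8, 13, 14}  B12 = {0, 8, 13, 14}
Tree: B1–B2, B2–B3, B3–B4, B4–B5, B5–B6, B6–B7, B7–B8, B8–B9, B9–B10, B10–B11, B11–B12

The largest bag has 4 vertices, giving width 3; this decomposition certifies tw(G) ≤ 3. For the lower bound: the 4 vertex sets {4,10,12}, {2}, {9}, {1,3,5,6} are disjoint, each induces a connected subgraph, and every pair is joined by at least one edge of G. Contracting each set to a single vertex therefore yields K_{4} as a minor, and since treewidth is minor-monotone, tw(G) ≥ tw(K_{4}) = 3. Combining the bounds, tw(G) = 3.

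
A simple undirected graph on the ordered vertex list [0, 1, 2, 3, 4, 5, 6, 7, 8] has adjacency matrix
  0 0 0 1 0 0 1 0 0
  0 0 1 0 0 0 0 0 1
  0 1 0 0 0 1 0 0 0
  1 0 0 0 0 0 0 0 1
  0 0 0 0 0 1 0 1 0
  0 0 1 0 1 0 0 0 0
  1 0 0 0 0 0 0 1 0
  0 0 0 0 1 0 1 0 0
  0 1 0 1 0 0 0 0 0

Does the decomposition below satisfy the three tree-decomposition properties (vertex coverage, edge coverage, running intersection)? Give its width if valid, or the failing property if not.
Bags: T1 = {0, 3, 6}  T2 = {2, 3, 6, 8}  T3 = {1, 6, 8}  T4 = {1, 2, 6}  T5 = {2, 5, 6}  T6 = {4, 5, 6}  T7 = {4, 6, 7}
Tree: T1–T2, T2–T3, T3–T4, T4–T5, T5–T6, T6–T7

No — bags containing vertex 2 are not connected in the tree.

A tree decomposition must satisfy three properties: every vertex lies in some bag; for every edge, both endpoints lie together in some bag; and for every vertex, the bags containing it form a connected subtree. Here bags containing vertex 2 are not connected in the tree, so the decomposition is invalid.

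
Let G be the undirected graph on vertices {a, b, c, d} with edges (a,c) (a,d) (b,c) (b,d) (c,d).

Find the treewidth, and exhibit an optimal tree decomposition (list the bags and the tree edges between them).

The largest bag has 3 vertices, giving width 2; this decomposition certifies tw(G) ≤ 2. On the other hand G contains the 3-clique {a, c, d}. A clique must lie in a single bag of any decomposition, so no decomposition can have width below 2. Combining the bounds, tw(G) = 2.

Treewidth 2.
Bags: B1 = {a, c, d}  B2 = {b, c, d}
Tree: B1–B2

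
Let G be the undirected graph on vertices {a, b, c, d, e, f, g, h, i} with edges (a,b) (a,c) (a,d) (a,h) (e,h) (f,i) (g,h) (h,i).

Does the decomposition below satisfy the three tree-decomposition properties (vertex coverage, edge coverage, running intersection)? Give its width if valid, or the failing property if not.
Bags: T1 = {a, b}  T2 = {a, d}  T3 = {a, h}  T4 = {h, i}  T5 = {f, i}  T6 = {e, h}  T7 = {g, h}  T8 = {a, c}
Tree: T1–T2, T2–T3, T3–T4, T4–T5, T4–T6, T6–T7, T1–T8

Checking the three conditions: (i) the bags cover all of {a, b, c, d, e, f, g, h, i}; (ii) for each edge, some bag contains both endpoints; (iii) the bags containing any fixed vertex form a subtree. All hold, so the decomposition is valid with width 2 − 1 = 1.

Yes; width 1.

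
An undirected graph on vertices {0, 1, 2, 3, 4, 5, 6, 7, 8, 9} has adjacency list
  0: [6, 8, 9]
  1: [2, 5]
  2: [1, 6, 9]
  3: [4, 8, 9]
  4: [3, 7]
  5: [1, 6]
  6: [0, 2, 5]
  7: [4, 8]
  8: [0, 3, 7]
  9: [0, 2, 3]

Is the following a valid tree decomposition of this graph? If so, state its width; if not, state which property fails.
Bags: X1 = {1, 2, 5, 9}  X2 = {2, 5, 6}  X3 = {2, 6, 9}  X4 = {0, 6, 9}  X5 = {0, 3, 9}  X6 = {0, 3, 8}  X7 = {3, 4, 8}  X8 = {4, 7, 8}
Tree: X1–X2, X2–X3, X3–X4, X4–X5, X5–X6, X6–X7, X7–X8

No — bags containing vertex 9 are not connected in the tree.

A tree decomposition must satisfy three properties: every vertex lies in some bag; for every edge, both endpoints lie together in some bag; and for every vertex, the bags containing it form a connected subtree. Here bags containing vertex 9 are not connected in the tree, so the decomposition is invalid.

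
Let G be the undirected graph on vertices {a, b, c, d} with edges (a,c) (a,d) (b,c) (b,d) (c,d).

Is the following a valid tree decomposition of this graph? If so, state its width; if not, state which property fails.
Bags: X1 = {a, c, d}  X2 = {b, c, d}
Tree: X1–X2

Vertex coverage: the bags together contain {a, b, c, d}, the full vertex set. Edge coverage: each edge of G has both endpoints in at least one bag. Running intersection: for every vertex, the bags containing it form a connected subtree. All three properties hold, so this is a valid tree decomposition of width max|bag| − 1 = 2, and hence tw(G) ≤ 2.

Yes; width 2.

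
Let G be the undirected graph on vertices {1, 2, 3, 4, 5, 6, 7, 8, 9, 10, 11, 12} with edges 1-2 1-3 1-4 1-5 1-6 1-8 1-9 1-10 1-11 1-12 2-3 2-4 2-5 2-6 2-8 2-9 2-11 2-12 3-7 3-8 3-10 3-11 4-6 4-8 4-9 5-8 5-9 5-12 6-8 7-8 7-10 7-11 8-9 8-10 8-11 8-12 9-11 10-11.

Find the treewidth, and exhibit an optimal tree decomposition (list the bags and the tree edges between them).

Treewidth 4.
One optimal decomposition is:
Bags: B1 = {1, 2, 8, 9, 11}  B2 = {1, 2, 5, 8, 9}  B3 = {1, 2, 3, 8, 11}  B4 = {1, 2, 4, 8, 9}  B5 = {1, 3, 8, 10, 11}  B6 = {1, 2, 5, 8, 12}  B7 = {3, 7, 8, 10, 11}  B8 = {1, 2, 4, 6, 8}
Tree: B1–B2, B1–B3, B2–B4, B3–B5, B2–B6, B5–B7, B4–B8

The largest bag has 5 vertices, giving width 4; this decomposition certifies tw(G) ≤ 4. Conversely, {1, 2, 8, 9, 11} is a clique of size 5, and the vertices of any clique must share a bag in every tree decomposition; so some bag has ≥ 5 vertices and tw(G) ≥ 4. Combining the bounds, tw(G) = 4.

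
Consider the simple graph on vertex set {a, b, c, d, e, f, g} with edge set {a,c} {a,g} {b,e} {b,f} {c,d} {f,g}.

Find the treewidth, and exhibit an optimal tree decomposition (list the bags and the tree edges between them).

Every bag has size at most 2, so the width is 2 − 1 = 1 and tw(G) ≤ 1. G has an edge, so its treewidth is at least 1. Combining the bounds, tw(G) = 1.

Treewidth 1.
Bags: B1 = {b, e}  B2 = {b, f}  B3 = {f, g}  B4 = {a, g}  B5 = {a, c}  B6 = {c, d}
Tree: B1–B2, B2–B3, B3–B4, B4–B5, B5–B6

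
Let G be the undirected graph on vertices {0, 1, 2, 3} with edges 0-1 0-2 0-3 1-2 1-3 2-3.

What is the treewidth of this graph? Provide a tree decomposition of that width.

A single bag containing all 4 vertices is trivially a valid decomposition of width 3. Conversely, {0, 1, 2, 3} is a clique of size 4, and the vertices of any clique must share a bag in every tree decomposition; so some bag has ≥ 4 vertices and tw(G) ≥ 3. The upper and lower bounds meet at 3, so that is the treewidth.

Treewidth 3.
Bags: B1 = {0, 1, 2, 3}
Tree: (single bag)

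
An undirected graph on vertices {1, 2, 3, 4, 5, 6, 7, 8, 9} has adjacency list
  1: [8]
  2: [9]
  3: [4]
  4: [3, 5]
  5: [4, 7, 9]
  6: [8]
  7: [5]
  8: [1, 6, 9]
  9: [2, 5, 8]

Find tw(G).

1

A width-1 tree decomposition is:
Bags: B1 = {8, 9}  B2 = {1, 8}  B3 = {5, 9}  B4 = {5, 7}  B5 = {6, 8}  B6 = {4, 5}  B7 = {2, 9}  B8 = {3, 4}
Tree: B1–B2, B1–B3, B3–B4, B2–B5, B3–B6, B3–B7, B6–B8
Every bag has size at most 2, so the width is 2 − 1 = 1 and tw(G) ≤ 1. Since G has at least one edge (e.g. 8–9), it is not an edgeless graph, so tw(G) ≥ 1. Hence tw(G) = 1 exactly.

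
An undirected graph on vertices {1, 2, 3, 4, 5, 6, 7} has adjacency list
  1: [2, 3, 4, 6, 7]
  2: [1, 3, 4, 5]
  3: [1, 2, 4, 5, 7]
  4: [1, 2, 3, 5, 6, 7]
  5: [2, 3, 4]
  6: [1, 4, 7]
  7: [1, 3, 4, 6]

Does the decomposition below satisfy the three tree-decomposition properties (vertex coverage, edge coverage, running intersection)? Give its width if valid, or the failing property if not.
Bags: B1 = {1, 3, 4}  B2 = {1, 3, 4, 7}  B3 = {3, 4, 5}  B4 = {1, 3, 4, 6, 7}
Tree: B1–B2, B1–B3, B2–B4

A tree decomposition must satisfy three properties: every vertex lies in some bag; for every edge, both endpoints lie together in some bag; and for every vertex, the bags containing it form a connected subtree. Here vertex 2 appears in no bag, so the decomposition is invalid.

No — vertex 2 appears in no bag.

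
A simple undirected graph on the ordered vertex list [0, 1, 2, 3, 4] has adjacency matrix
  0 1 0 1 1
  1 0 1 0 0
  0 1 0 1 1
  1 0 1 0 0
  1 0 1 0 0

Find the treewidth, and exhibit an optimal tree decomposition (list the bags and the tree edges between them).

Every bag has size at most 3, so the width is 3 − 1 = 2 and tw(G) ≤ 2. The edges 0–3–2–4–0 form a cycle, so G is not a tree and its treewidth is at least 2. Therefore the treewidth is 2.

Treewidth 2.
One optimal decomposition is:
Bags: B1 = {0, 2, 3}  B2 = {0, 2, 4}  B3 = {0, 1, 2}
Tree: B1–B2, B2–B3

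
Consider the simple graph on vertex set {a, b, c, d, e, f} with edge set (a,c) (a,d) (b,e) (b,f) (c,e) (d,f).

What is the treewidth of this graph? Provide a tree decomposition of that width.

The largest bag has 3 vertices, giving width 2; this decomposition certifies tw(G) ≤ 2. Since d–f–b–e–c–a–d is a cycle in G, G is not acyclic. Forests are exactly the graphs of treewidth ≤ 1, so tw(G) ≥ 2. The upper and lower bounds meet at 2, so that is the treewidth.

Treewidth 2.
One optimal decomposition is:
Bags: B1 = {b, d, f}  B2 = {b, d, e}  B3 = {c, d, e}  B4 = {a, c, d}
Tree: B1–B2, B2–B3, B3–B4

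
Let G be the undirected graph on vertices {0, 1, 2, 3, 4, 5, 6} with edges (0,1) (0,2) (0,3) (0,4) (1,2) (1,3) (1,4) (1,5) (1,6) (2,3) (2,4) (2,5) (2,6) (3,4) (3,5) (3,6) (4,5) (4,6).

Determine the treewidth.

A width-4 tree decomposition is:
Bags: B1 = {0, 1, 2, 3, 4}  B2 = {1, 2, 3, 4, 5}  B3 = {1, 2, 3, 4, 6}
Tree: B1–B2, B2–B3
Each bag holds 5 vertices, so the decomposition has width 4, which upper-bounds the treewidth. On the other hand G contains the 5-clique {0, 1, 2, 3, 4}. A clique must lie in a single bag of any decomposition, so no decomposition can have width below 4. Therefore the treewidth is 4.

4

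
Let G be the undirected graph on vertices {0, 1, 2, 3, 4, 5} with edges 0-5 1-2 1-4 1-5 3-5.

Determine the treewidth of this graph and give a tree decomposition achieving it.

Treewidth 1.
One optimal decomposition is:
Bags: B1 = {3, 5}  B2 = {0, 5}  B3 = {1, 5}  B4 = {1, 4}  B5 = {1, 2}
Tree: B1–B2, B1–B3, B3–B4, B3–B5

The largest bag has 2 vertices, giving width 1; this decomposition certifies tw(G) ≤ 1. G has an edge, so its treewidth is at least 1. Hence tw(G) = 1 exactly.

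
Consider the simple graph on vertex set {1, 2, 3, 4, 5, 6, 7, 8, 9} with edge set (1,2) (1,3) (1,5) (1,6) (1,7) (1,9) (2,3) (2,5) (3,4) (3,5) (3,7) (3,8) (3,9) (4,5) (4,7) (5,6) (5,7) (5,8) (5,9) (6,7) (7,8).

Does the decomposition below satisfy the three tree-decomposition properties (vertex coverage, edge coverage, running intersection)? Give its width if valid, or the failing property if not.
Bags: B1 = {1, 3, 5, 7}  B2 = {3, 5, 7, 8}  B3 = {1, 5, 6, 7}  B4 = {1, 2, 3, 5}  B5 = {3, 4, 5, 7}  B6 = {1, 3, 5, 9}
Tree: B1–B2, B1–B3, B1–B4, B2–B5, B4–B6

Yes; width 3.

Vertex coverage: the bags together contain {1, 2, 3, 4, 5, 6, 7, 8, 9}, the full vertex set. Edge coverage: each edge of G has both endpoints in at least one bag. Running intersection: for every vertex, the bags containing it form a connected subtree. All three properties hold, so this is a valid tree decomposition of width max|bag| − 1 = 3, and hence tw(G) ≤ 3.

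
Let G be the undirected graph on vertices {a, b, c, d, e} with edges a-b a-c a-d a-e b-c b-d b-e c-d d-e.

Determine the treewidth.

A width-3 tree decomposition is:
Bags: B1 = {a, b, c, d}  B2 = {a, b, d, e}
Tree: B1–B2
Every bag has size at most 4, so the width is 4 − 1 = 3 and tw(G) ≤ 3. For the lower bound, the 4 vertices {a, b, d, e} are pairwise adjacent, and any tree decomposition puts a clique entirely inside one bag — forcing width ≥ 3. Therefore the treewidth is 3.

3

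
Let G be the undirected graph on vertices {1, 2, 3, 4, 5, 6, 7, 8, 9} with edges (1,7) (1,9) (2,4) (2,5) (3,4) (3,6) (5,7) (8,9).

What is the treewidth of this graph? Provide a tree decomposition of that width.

Treewidth 1.
One such decomposition:
Bags: B1 = {8, 9}  B2 = {1, 9}  B3 = {1, 7}  B4 = {5, 7}  B5 = {2, 5}  B6 = {2, 4}  B7 = {3, 4}  B8 = {3, 6}
Tree: B1–B2, B2–B3, B3–B4, B4–B5, B5–B6, B6–B7, B7–B8

The largest bag has 2 vertices, giving width 1; this decomposition certifies tw(G) ≤ 1. G has an edge, so its treewidth is at least 1. Therefore the treewidth is 1.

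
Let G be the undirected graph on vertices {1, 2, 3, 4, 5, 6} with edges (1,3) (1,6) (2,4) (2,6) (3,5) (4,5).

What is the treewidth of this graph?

A width-2 tree decomposition is:
Bags: B1 = {1, 3, 5}  B2 = {1, 4, 5}  B3 = {1, 2, 4}  B4 = {1, 2, 6}
Tree: B1–B2, B2–B3, B3–B4
The largest bag has 3 vertices, giving width 2; this decomposition certifies tw(G) ≤ 2. For the lower bound, G contains the cycle 1–3–5–4–2–6–1, so G is not a forest; only forests have treewidth ≤ 1, hence tw(G) ≥ 2. Hence tw(G) = 2 exactly.

2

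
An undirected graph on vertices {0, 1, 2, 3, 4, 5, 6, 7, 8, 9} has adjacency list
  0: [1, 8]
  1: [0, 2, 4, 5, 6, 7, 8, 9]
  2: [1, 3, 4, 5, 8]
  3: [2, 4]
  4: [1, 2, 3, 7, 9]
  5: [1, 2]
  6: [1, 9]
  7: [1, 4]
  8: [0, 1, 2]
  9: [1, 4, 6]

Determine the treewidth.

2

A width-2 tree decomposition is:
Bags: B1 = {1, 2, 5}  B2 = {1, 2, 4}  B3 = {1, 2, 8}  B4 = {0, 1, 8}  B5 = {2, 3, 4}  B6 = {1, 4, 7}  B7 = {1, 4, 9}  B8 = {1, 6, 9}
Tree: B1–B2, B2–B3, B3–B4, B2–B5, B2–B6, B2–B7, B7–B8
The largest bag has 3 vertices, giving width 2; this decomposition certifies tw(G) ≤ 2. For the lower bound, the 3 vertices {0, 1, 8} are pairwise adjacent, and any tree decomposition puts a clique entirely inside one bag — forcing width ≥ 2. The upper and lower bounds meet at 2, so that is the treewidth.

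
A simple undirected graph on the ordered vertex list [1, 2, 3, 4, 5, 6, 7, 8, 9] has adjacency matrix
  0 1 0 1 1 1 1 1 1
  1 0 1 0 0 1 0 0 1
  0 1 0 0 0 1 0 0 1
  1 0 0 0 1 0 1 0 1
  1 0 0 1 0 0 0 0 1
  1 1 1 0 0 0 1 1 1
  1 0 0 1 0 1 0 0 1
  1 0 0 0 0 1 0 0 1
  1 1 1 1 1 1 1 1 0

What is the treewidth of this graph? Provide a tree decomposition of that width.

Treewidth 3.
One optimal decomposition is:
Bags: B1 = {1, 6, 7, 9}  B2 = {1, 2, 6, 9}  B3 = {2, 3, 6, 9}  B4 = {1, 4, 7, 9}  B5 = {1, 6, 8, 9}  B6 = {1, 4, 5, 9}
Tree: B1–B2, B2–B3, B1–B4, B1–B5, B4–B6

Every bag has size at most 4, so the width is 4 − 1 = 3 and tw(G) ≤ 3. On the other hand G contains the 4-clique {1, 4, 5, 9}. A clique must lie in a single bag of any decomposition, so no decomposition can have width below 3. The upper and lower bounds meet at 3, so that is the treewidth.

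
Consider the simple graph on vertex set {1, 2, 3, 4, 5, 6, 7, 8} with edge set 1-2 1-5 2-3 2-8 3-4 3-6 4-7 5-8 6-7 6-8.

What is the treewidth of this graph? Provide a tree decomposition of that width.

Treewidth 2.
One such decomposition:
Bags: B1 = {1, 2, 5}  B2 = {2, 5, 8}  B3 = {2, 3, 8}  B4 = {3, 6, 8}  B5 = {3, 4, 6}  B6 = {4, 6, 7}
Tree: B1–B2, B2–B3, B3–B4, B4–B5, B5–B6

The largest bag has 3 vertices, giving width 2; this decomposition certifies tw(G) ≤ 2. For the lower bound, G contains the cycle 1–5–8–2–1, so G is not a forest; only forests have treewidth ≤ 1, hence tw(G) ≥ 2. Combining the bounds, tw(G) = 2.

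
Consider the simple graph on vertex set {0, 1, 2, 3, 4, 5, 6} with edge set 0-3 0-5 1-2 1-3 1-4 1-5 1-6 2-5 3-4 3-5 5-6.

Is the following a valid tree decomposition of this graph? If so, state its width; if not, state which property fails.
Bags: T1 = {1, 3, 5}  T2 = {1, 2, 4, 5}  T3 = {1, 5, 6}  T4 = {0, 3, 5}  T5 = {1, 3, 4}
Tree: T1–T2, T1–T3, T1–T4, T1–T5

No — bags containing vertex 4 are not connected in the tree.

A tree decomposition must satisfy three properties: every vertex lies in some bag; for every edge, both endpoints lie together in some bag; and for every vertex, the bags containing it form a connected subtree. Here bags containing vertex 4 are not connected in the tree, so the decomposition is invalid.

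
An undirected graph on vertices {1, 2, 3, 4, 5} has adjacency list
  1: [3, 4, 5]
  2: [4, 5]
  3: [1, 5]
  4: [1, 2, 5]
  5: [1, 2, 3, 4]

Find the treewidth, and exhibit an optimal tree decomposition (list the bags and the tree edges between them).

Treewidth 2.
One optimal decomposition is:
Bags: B1 = {1, 4, 5}  B2 = {2, 4, 5}  B3 = {1, 3, 5}
Tree: B1–B2, B1–B3

Each bag holds 3 vertices, so the decomposition has width 2, which upper-bounds the treewidth. Conversely, {1, 3, 5} is a clique of size 3, and the vertices of any clique must share a bag in every tree decomposition; so some bag has ≥ 3 vertices and tw(G) ≥ 2. The upper and lower bounds meet at 2, so that is the treewidth.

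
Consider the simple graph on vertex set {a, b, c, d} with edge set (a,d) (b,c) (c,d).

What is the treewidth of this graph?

1

A width-1 tree decomposition is:
Bags: B1 = {b, c}  B2 = {c, d}  B3 = {a, d}
Tree: B1–B2, B2–B3
Every bag has size at most 2, so the width is 2 − 1 = 1 and tw(G) ≤ 1. Since G has at least one edge (e.g. b–c), it is not an edgeless graph, so tw(G) ≥ 1. Hence tw(G) = 1 exactly.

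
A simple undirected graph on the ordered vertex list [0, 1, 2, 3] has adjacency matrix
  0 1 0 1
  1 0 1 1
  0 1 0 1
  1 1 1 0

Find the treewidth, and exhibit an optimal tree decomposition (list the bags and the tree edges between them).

Treewidth 2.
One such decomposition:
Bags: B1 = {1, 2, 3}  B2 = {0, 1, 3}
Tree: B1–B2

The largest bag has 3 vertices, giving width 2; this decomposition certifies tw(G) ≤ 2. For the lower bound, the 3 vertices {0, 1, 3} are pairwise adjacent, and any tree decomposition puts a clique entirely inside one bag — forcing width ≥ 2. Hence tw(G) = 2 exactly.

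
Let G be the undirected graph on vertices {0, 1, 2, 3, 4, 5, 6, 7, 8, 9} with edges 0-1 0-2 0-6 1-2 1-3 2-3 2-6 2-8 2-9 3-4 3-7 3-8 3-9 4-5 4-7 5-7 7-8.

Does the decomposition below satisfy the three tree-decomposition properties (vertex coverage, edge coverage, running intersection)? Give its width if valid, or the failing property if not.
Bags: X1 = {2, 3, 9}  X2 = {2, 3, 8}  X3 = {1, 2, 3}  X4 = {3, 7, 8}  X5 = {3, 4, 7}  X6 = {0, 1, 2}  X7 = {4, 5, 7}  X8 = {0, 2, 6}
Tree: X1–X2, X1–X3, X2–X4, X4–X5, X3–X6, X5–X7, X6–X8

Checking the three conditions: (i) the bags cover all of {0, 1, 2, 3, 4, 5, 6, 7, 8, 9}; (ii) for each edge, some bag contains both endpoints; (iii) the bags containing any fixed vertex form a subtree. All hold, so the decomposition is valid with width 3 − 1 = 2.

Yes; width 2.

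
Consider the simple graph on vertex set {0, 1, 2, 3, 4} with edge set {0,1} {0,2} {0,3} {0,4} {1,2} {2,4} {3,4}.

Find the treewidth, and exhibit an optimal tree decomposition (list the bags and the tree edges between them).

Treewidth 2.
One such decomposition:
Bags: B1 = {0, 2, 4}  B2 = {0, 1, 2}  B3 = {0, 3, 4}
Tree: B1–B2, B1–B3

Every bag has size at most 3, so the width is 3 − 1 = 2 and tw(G) ≤ 2. Conversely, {0, 1, 2} is a clique of size 3, and the vertices of any clique must share a bag in every tree decomposition; so some bag has ≥ 3 vertices and tw(G) ≥ 2. Combining the bounds, tw(G) = 2.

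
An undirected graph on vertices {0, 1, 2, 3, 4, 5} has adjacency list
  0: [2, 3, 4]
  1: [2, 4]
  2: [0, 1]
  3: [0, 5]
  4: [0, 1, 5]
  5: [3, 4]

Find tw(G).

A width-2 tree decomposition is:
Bags: B1 = {3, 4, 5}  B2 = {0, 3, 4}  B3 = {0, 1, 4}  B4 = {0, 1, 2}
Tree: B1–B2, B2–B3, B3–B4
The largest bag has 3 vertices, giving width 2; this decomposition certifies tw(G) ≤ 2. For the lower bound, G contains the cycle 5–3–0–4–5, so G is not a forest; only forests have treewidth ≤ 1, hence tw(G) ≥ 2. The upper and lower bounds meet at 2, so that is the treewidth.

2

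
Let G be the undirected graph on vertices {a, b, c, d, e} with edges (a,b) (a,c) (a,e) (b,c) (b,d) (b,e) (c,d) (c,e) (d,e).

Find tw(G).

3

A width-3 tree decomposition is:
Bags: B1 = {a, b, c, e}  B2 = {b, c, d, e}
Tree: B1–B2
Each bag holds 4 vertices, so the decomposition has width 3, which upper-bounds the treewidth. On the other hand G contains the 4-clique {b, c, d, e}. A clique must lie in a single bag of any decomposition, so no decomposition can have width below 3. Combining the bounds, tw(G) = 3.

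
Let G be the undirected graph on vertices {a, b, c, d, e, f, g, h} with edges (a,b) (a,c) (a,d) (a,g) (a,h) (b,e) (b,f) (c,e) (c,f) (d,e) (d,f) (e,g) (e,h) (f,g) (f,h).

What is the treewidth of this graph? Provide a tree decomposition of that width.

Treewidth 3.
Bags: B1 = {a, d, e, f}  B2 = {a, e, f, g}  B3 = {a, c, e, f}  B4 = {a, b, e, f}  B5 = {a, e, f, h}
Tree: B1–B2, B2–B3, B3–B4, B4–B5

Every bag has size at most 4, so the width is 4 − 1 = 3 and tw(G) ≤ 3. For the lower bound: the 4 vertex sets {a,d}, {e,g}, {f}, {c} are disjoint, each induces a connected subgraph, and every pair is joined by at least one edge of G. Contracting each set to a single vertex therefore yields K_{4} as a minor, and since treewidth is minor-monotone, tw(G) ≥ tw(K_{4}) = 3. Hence tw(G) = 3 exactly.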